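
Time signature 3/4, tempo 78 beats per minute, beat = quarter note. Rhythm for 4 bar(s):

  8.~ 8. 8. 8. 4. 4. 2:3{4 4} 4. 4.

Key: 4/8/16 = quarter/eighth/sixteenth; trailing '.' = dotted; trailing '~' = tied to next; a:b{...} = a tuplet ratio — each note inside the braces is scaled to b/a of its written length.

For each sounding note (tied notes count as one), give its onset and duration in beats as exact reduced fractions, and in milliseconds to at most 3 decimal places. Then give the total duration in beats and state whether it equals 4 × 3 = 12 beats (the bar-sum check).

1) 0.0ms=0b +1153.846ms=3/2b
2) 1153.846ms=3/2b +576.923ms=3/4b
3) 1730.769ms=9/4b +576.923ms=3/4b
4) 2307.692ms=3b +1153.846ms=3/2b
5) 3461.538ms=9/2b +1153.846ms=3/2b
6) 4615.385ms=6b +1153.846ms=3/2b
7) 5769.231ms=15/2b +1153.846ms=3/2b
8) 6923.077ms=9b +1153.846ms=3/2b
9) 8076.923ms=21/2b +1153.846ms=3/2b
Σ=12b of 12 (78bpm 3/4) — PASS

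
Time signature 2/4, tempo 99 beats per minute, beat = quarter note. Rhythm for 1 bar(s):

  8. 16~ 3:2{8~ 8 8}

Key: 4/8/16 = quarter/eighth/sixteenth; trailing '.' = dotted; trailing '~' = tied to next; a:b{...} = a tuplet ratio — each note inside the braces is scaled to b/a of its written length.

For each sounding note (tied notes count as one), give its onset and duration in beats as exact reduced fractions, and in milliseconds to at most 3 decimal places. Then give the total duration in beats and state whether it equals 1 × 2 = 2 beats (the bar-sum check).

1) 0.0ms=0b +454.545ms=3/4b
2) 454.545ms=3/4b +555.556ms=11/12b
3) 1010.101ms=5/3b +202.02ms=1/3b
Σ=2b of 2 (99bpm 2/4) — PASS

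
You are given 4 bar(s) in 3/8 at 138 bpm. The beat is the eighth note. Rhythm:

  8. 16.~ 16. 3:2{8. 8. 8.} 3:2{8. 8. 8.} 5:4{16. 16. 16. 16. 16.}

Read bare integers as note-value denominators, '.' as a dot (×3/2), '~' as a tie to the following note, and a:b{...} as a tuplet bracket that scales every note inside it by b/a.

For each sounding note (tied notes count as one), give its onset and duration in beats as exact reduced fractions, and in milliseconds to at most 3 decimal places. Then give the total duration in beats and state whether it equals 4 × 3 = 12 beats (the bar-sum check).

1) 0.0ms=0b +652.174ms=3/2b
2) 652.174ms=3/2b +652.174ms=3/2b
3) 1304.348ms=3b +434.783ms=1b
4) 1739.13ms=4b +434.783ms=1b
5) 2173.913ms=5b +434.783ms=1b
6) 2608.696ms=6b +434.783ms=1b
7) 3043.478ms=7b +434.783ms=1b
8) 3478.261ms=8b +434.783ms=1b
9) 3913.043ms=9b +260.87ms=3/5b
10) 4173.913ms=48/5b +260.87ms=3/5b
11) 4434.783ms=51/5b +260.87ms=3/5b
12) 4695.652ms=54/5b +260.87ms=3/5b
13) 4956.522ms=57/5b +260.87ms=3/5b
Σ=12b of 12 (138bpm 3/8) — PASS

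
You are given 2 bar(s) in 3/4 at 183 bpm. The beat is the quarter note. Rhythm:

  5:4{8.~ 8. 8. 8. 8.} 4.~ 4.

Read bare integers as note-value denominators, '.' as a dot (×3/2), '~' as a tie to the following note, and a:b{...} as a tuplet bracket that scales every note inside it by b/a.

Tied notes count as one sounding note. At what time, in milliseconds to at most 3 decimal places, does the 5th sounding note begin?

1. 0.0ms @ 0 + 393.443ms (6/5)
2. 393.443ms @ 6/5 + 196.721ms (3/5)
3. 590.164ms @ 9/5 + 196.721ms (3/5)
4. 786.885ms @ 12/5 + 196.721ms (3/5)
5. 983.607ms @ 3 + 983.607ms (3)

note 5 onset = 3b = 983.607ms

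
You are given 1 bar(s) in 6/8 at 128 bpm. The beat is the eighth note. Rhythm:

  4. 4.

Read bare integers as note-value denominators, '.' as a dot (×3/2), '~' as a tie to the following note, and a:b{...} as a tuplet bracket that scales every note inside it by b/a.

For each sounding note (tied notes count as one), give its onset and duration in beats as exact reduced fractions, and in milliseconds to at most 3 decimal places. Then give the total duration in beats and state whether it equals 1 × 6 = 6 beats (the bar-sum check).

1) 0.0ms=0b +1406.25ms=3b
2) 1406.25ms=3b +1406.25ms=3b
Σ=6b of 6 (128bpm 6/8) — PASS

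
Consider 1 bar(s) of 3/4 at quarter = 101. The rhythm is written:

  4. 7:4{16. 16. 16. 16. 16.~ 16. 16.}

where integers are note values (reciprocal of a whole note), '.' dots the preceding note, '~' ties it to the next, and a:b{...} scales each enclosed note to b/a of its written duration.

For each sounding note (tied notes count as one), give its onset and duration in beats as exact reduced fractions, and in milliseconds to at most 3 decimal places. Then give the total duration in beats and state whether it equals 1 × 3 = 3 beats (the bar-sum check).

1) 0.0ms=0b +891.089ms=3/2b
2) 891.089ms=3/2b +127.298ms=3/14b
3) 1018.388ms=12/7b +127.298ms=3/14b
4) 1145.686ms=27/14b +127.298ms=3/14b
5) 1272.984ms=15/7b +127.298ms=3/14b
6) 1400.283ms=33/14b +254.597ms=3/7b
7) 1654.88ms=39/14b +127.298ms=3/14b
Σ=3b of 3 (101bpm 3/4) — PASS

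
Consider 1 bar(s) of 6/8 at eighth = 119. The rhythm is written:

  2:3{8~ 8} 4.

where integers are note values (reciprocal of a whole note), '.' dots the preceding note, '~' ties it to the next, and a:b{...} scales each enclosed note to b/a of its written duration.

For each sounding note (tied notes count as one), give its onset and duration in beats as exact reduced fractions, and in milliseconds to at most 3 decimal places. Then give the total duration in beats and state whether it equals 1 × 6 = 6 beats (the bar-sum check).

1) 0.0ms=0b +1512.605ms=3b
2) 1512.605ms=3b +1512.605ms=3b
Σ=6b of 6 (119bpm 6/8) — PASS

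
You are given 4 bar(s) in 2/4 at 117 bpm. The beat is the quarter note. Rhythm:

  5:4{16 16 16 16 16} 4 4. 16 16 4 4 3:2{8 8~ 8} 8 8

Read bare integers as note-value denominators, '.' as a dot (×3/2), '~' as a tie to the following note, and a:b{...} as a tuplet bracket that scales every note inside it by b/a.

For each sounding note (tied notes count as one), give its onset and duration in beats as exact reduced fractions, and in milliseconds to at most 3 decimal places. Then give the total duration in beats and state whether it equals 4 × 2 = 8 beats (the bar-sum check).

1) 0.0ms=0b +102.564ms=1/5b
2) 102.564ms=1/5b +102.564ms=1/5b
3) 205.128ms=2/5b +102.564ms=1/5b
4) 307.692ms=3/5b +102.564ms=1/5b
5) 410.256ms=4/5b +102.564ms=1/5b
6) 512.821ms=1b +512.821ms=1b
7) 1025.641ms=2b +769.231ms=3/2b
8) 1794.872ms=7/2b +128.205ms=1/4b
9) 1923.077ms=15/4b +128.205ms=1/4b
10) 2051.282ms=4b +512.821ms=1b
11) 2564.103ms=5b +512.821ms=1b
12) 3076.923ms=6b +170.94ms=1/3b
13) 3247.863ms=19/3b +341.88ms=2/3b
14) 3589.744ms=7b +256.41ms=1/2b
15) 3846.154ms=15/2b +256.41ms=1/2b
Σ=8b of 8 (117bpm 2/4) — PASS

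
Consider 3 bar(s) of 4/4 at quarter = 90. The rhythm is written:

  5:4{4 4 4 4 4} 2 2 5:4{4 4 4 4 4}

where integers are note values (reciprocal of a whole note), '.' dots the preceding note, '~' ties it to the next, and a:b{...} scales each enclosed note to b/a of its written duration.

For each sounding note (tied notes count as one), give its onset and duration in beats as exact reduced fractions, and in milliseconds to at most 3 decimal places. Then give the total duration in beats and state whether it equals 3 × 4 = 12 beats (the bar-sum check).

1) 0.0ms=0b +533.333ms=4/5b
2) 533.333ms=4/5b +533.333ms=4/5b
3) 1066.667ms=8/5b +533.333ms=4/5b
4) 1600.0ms=12/5b +533.333ms=4/5b
5) 2133.333ms=16/5b +533.333ms=4/5b
6) 2666.667ms=4b +1333.333ms=2b
7) 4000.0ms=6b +1333.333ms=2b
8) 5333.333ms=8b +533.333ms=4/5b
9) 5866.667ms=44/5b +533.333ms=4/5b
10) 6400.0ms=48/5b +533.333ms=4/5b
11) 6933.333ms=52/5b +533.333ms=4/5b
12) 7466.667ms=56/5b +533.333ms=4/5b
Σ=12b of 12 (90bpm 4/4) — PASS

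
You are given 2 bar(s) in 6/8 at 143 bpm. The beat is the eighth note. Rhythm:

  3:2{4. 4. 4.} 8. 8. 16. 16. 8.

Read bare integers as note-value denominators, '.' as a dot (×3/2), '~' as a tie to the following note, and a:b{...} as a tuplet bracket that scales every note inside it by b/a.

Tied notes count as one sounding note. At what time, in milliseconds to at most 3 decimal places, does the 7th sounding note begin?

note 7 onset = 39/4b = 4090.909ms

1. 0.0ms @ 0 + 839.161ms (2)
2. 839.161ms @ 2 + 839.161ms (2)
3. 1678.322ms @ 4 + 839.161ms (2)
4. 2517.483ms @ 6 + 629.371ms (3/2)
5. 3146.853ms @ 15/2 + 629.371ms (3/2)
6. 3776.224ms @ 9 + 314.685ms (3/4)
7. 4090.909ms @ 39/4 + 314.685ms (3/4)
8. 4405.594ms @ 21/2 + 629.371ms (3/2)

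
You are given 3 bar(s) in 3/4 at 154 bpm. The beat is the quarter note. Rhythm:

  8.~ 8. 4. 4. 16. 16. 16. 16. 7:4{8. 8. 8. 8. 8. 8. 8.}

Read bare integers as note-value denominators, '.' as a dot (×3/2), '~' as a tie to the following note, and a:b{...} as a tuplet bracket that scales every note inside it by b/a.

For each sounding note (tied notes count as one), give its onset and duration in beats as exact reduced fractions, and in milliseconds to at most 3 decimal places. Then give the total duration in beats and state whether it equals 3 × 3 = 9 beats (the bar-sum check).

1) 0.0ms=0b +584.416ms=3/2b
2) 584.416ms=3/2b +584.416ms=3/2b
3) 1168.831ms=3b +584.416ms=3/2b
4) 1753.247ms=9/2b +146.104ms=3/8b
5) 1899.351ms=39/8b +146.104ms=3/8b
6) 2045.455ms=21/4b +146.104ms=3/8b
7) 2191.558ms=45/8b +146.104ms=3/8b
8) 2337.662ms=6b +166.976ms=3/7b
9) 2504.638ms=45/7b +166.976ms=3/7b
10) 2671.614ms=48/7b +166.976ms=3/7b
11) 2838.59ms=51/7b +166.976ms=3/7b
12) 3005.566ms=54/7b +166.976ms=3/7b
13) 3172.542ms=57/7b +166.976ms=3/7b
14) 3339.518ms=60/7b +166.976ms=3/7b
Σ=9b of 9 (154bpm 3/4) — PASS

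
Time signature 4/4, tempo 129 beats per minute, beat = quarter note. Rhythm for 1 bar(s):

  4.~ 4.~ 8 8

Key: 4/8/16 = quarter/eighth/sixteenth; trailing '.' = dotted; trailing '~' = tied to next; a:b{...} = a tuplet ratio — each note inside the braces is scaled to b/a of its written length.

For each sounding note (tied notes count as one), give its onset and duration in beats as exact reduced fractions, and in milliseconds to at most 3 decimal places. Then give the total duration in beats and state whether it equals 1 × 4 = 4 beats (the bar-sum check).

1) 0.0ms=0b +1627.907ms=7/2b
2) 1627.907ms=7/2b +232.558ms=1/2b
Σ=4b of 4 (129bpm 4/4) — PASS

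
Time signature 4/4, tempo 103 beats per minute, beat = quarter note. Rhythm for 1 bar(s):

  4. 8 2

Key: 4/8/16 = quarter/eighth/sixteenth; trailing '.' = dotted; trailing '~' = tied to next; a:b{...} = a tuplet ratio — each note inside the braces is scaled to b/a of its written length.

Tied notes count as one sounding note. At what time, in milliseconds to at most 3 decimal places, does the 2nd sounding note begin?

1. 0.0ms @ 0 + 873.786ms (3/2)
2. 873.786ms @ 3/2 + 291.262ms (1/2)
3. 1165.049ms @ 2 + 1165.049ms (2)

note 2 onset = 3/2b = 873.786ms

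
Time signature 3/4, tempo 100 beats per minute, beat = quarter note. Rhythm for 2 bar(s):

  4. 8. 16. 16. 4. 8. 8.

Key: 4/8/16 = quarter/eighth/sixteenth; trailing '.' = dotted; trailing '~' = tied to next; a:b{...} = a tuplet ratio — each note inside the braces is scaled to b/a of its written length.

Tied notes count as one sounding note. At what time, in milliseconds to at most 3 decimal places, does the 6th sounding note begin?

1. 0.0ms @ 0 + 900.0ms (3/2)
2. 900.0ms @ 3/2 + 450.0ms (3/4)
3. 1350.0ms @ 9/4 + 225.0ms (3/8)
4. 1575.0ms @ 21/8 + 225.0ms (3/8)
5. 1800.0ms @ 3 + 900.0ms (3/2)
6. 2700.0ms @ 9/2 + 450.0ms (3/4)
7. 3150.0ms @ 21/4 + 450.0ms (3/4)

note 6 onset = 9/2b = 2700.0ms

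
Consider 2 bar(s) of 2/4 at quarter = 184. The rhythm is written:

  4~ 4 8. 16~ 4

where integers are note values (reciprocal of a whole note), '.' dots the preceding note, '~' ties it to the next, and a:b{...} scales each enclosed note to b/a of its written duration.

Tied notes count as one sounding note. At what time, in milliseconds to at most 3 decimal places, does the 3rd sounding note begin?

1. 0.0ms @ 0 + 652.174ms (2)
2. 652.174ms @ 2 + 244.565ms (3/4)
3. 896.739ms @ 11/4 + 407.609ms (5/4)

note 3 onset = 11/4b = 896.739ms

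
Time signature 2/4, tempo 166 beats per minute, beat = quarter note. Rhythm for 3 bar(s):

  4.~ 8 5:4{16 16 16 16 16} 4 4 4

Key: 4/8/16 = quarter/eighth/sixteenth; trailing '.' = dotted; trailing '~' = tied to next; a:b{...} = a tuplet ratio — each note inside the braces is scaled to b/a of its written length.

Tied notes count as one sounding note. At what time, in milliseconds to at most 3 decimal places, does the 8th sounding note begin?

1. 0.0ms @ 0 + 722.892ms (2)
2. 722.892ms @ 2 + 72.289ms (1/5)
3. 795.181ms @ 11/5 + 72.289ms (1/5)
4. 867.47ms @ 12/5 + 72.289ms (1/5)
5. 939.759ms @ 13/5 + 72.289ms (1/5)
6. 1012.048ms @ 14/5 + 72.289ms (1/5)
7. 1084.337ms @ 3 + 361.446ms (1)
8. 1445.783ms @ 4 + 361.446ms (1)
9. 1807.229ms @ 5 + 361.446ms (1)

note 8 onset = 4b = 1445.783ms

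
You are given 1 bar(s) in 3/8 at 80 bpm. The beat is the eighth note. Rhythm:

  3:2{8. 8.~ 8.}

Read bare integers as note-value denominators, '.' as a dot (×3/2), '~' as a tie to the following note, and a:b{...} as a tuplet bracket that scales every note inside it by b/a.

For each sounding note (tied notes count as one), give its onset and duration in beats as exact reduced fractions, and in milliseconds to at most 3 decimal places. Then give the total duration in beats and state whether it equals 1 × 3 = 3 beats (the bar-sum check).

1) 0.0ms=0b +750.0ms=1b
2) 750.0ms=1b +1500.0ms=2b
Σ=3b of 3 (80bpm 3/8) — PASS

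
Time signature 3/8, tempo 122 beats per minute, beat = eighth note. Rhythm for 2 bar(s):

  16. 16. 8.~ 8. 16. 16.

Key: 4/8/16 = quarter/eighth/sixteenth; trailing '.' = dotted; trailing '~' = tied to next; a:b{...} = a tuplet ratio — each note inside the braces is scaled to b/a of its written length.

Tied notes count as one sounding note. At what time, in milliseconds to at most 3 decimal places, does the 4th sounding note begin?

1. 0.0ms @ 0 + 368.852ms (3/4)
2. 368.852ms @ 3/4 + 368.852ms (3/4)
3. 737.705ms @ 3/2 + 1475.41ms (3)
4. 2213.115ms @ 9/2 + 368.852ms (3/4)
5. 2581.967ms @ 21/4 + 368.852ms (3/4)

note 4 onset = 9/2b = 2213.115ms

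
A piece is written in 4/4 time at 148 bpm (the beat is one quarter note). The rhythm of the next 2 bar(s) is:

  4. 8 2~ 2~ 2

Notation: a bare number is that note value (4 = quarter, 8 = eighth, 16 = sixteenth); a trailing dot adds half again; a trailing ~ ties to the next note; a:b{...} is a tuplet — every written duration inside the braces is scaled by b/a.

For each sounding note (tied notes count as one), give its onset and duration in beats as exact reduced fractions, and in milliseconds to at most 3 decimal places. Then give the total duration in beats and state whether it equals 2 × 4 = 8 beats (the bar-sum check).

1) 0.0ms=0b +608.108ms=3/2b
2) 608.108ms=3/2b +202.703ms=1/2b
3) 810.811ms=2b +2432.432ms=6b
Σ=8b of 8 (148bpm 4/4) — PASS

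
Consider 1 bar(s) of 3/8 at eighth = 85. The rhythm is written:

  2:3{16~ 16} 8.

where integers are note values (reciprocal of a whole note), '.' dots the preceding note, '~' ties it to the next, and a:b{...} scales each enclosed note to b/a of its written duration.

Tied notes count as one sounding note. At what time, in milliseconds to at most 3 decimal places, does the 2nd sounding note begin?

note 2 onset = 3/2b = 1058.824ms

1. 0.0ms @ 0 + 1058.824ms (3/2)
2. 1058.824ms @ 3/2 + 1058.824ms (3/2)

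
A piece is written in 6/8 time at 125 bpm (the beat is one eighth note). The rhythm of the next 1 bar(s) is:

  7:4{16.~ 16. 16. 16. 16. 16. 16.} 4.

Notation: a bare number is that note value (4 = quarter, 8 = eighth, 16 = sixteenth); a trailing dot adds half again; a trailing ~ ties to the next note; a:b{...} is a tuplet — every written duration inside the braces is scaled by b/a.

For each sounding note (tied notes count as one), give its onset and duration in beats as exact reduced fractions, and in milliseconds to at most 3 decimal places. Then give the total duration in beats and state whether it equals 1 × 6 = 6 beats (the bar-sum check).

1) 0.0ms=0b +411.429ms=6/7b
2) 411.429ms=6/7b +205.714ms=3/7b
3) 617.143ms=9/7b +205.714ms=3/7b
4) 822.857ms=12/7b +205.714ms=3/7b
5) 1028.571ms=15/7b +205.714ms=3/7b
6) 1234.286ms=18/7b +205.714ms=3/7b
7) 1440.0ms=3b +1440.0ms=3b
Σ=6b of 6 (125bpm 6/8) — PASS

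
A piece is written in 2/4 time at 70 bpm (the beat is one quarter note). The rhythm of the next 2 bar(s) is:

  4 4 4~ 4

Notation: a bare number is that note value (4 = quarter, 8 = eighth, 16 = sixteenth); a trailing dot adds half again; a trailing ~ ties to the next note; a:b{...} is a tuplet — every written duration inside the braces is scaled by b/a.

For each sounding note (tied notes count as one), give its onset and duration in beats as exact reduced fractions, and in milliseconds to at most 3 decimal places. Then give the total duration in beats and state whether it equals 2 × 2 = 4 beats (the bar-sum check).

1) 0.0ms=0b +857.143ms=1b
2) 857.143ms=1b +857.143ms=1b
3) 1714.286ms=2b +1714.286ms=2b
Σ=4b of 4 (70bpm 2/4) — PASS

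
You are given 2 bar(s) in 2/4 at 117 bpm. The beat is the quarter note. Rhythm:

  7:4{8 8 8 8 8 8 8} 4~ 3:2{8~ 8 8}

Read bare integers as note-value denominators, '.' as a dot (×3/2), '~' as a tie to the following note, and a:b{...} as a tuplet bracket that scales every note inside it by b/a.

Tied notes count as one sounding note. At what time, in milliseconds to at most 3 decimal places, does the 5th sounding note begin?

note 5 onset = 8/7b = 586.081ms

1. 0.0ms @ 0 + 146.52ms (2/7)
2. 146.52ms @ 2/7 + 146.52ms (2/7)
3. 293.04ms @ 4/7 + 146.52ms (2/7)
4. 439.56ms @ 6/7 + 146.52ms (2/7)
5. 586.081ms @ 8/7 + 146.52ms (2/7)
6. 732.601ms @ 10/7 + 146.52ms (2/7)
7. 879.121ms @ 12/7 + 146.52ms (2/7)
8. 1025.641ms @ 2 + 854.701ms (5/3)
9. 1880.342ms @ 11/3 + 170.94ms (1/3)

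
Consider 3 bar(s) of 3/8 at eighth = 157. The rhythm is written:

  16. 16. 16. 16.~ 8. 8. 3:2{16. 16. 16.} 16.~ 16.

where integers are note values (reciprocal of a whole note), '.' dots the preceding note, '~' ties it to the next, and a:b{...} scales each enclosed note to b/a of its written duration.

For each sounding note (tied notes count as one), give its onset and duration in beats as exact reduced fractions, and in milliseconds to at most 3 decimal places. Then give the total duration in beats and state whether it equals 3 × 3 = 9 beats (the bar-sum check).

1) 0.0ms=0b +286.624ms=3/4b
2) 286.624ms=3/4b +286.624ms=3/4b
3) 573.248ms=3/2b +286.624ms=3/4b
4) 859.873ms=9/4b +859.873ms=9/4b
5) 1719.745ms=9/2b +573.248ms=3/2b
6) 2292.994ms=6b +191.083ms=1/2b
7) 2484.076ms=13/2b +191.083ms=1/2b
8) 2675.159ms=7b +191.083ms=1/2b
9) 2866.242ms=15/2b +573.248ms=3/2b
Σ=9b of 9 (157bpm 3/8) — PASS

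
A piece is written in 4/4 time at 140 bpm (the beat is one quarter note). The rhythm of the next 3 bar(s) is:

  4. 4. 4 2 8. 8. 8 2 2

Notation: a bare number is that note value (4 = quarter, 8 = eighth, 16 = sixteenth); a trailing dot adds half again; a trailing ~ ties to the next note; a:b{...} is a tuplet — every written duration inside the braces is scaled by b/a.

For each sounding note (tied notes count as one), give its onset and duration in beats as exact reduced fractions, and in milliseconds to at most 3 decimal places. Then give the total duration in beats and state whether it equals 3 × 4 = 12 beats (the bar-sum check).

1) 0.0ms=0b +642.857ms=3/2b
2) 642.857ms=3/2b +642.857ms=3/2b
3) 1285.714ms=3b +428.571ms=1b
4) 1714.286ms=4b +857.143ms=2b
5) 2571.429ms=6b +321.429ms=3/4b
6) 2892.857ms=27/4b +321.429ms=3/4b
7) 3214.286ms=15/2b +214.286ms=1/2b
8) 3428.571ms=8b +857.143ms=2b
9) 4285.714ms=10b +857.143ms=2b
Σ=12b of 12 (140bpm 4/4) — PASS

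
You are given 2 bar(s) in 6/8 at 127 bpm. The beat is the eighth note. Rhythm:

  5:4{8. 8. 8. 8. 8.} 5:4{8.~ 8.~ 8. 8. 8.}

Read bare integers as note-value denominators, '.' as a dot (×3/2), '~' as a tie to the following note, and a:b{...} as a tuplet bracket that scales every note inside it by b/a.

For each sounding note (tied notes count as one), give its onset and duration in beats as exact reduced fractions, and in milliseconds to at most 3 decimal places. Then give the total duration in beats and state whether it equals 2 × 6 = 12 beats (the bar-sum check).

1) 0.0ms=0b +566.929ms=6/5b
2) 566.929ms=6/5b +566.929ms=6/5b
3) 1133.858ms=12/5b +566.929ms=6/5b
4) 1700.787ms=18/5b +566.929ms=6/5b
5) 2267.717ms=24/5b +566.929ms=6/5b
6) 2834.646ms=6b +1700.787ms=18/5b
7) 4535.433ms=48/5b +566.929ms=6/5b
8) 5102.362ms=54/5b +566.929ms=6/5b
Σ=12b of 12 (127bpm 6/8) — PASS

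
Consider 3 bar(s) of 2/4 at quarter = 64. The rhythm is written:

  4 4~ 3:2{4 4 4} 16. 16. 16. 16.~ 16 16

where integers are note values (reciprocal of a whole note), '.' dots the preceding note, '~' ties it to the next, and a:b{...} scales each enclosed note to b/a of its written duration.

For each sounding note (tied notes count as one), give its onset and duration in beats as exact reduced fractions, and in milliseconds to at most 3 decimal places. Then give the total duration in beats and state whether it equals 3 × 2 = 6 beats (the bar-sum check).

1) 0.0ms=0b +937.5ms=1b
2) 937.5ms=1b +1562.5ms=5/3b
3) 2500.0ms=8/3b +625.0ms=2/3b
4) 3125.0ms=10/3b +625.0ms=2/3b
5) 3750.0ms=4b +351.562ms=3/8b
6) 4101.562ms=35/8b +351.562ms=3/8b
7) 4453.125ms=19/4b +351.562ms=3/8b
8) 4804.688ms=41/8b +585.938ms=5/8b
9) 5390.625ms=23/4b +234.375ms=1/4b
Σ=6b of 6 (64bpm 2/4) — PASS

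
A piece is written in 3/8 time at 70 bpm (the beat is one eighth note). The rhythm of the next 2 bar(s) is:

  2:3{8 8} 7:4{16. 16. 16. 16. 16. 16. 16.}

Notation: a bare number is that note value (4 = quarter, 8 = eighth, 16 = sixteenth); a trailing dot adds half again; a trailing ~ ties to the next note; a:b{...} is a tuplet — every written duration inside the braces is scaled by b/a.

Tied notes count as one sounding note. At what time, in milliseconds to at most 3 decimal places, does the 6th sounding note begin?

1. 0.0ms @ 0 + 1285.714ms (3/2)
2. 1285.714ms @ 3/2 + 1285.714ms (3/2)
3. 2571.429ms @ 3 + 367.347ms (3/7)
4. 2938.776ms @ 24/7 + 367.347ms (3/7)
5. 3306.122ms @ 27/7 + 367.347ms (3/7)
6. 3673.469ms @ 30/7 + 367.347ms (3/7)
7. 4040.816ms @ 33/7 + 367.347ms (3/7)
8. 4408.163ms @ 36/7 + 367.347ms (3/7)
9. 4775.51ms @ 39/7 + 367.347ms (3/7)

note 6 onset = 30/7b = 3673.469ms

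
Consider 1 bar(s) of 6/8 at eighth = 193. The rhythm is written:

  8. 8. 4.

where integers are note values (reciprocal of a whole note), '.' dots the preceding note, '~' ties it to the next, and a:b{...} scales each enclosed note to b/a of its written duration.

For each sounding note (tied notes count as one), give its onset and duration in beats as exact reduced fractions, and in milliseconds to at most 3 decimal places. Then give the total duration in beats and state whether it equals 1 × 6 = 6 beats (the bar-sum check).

1) 0.0ms=0b +466.321ms=3/2b
2) 466.321ms=3/2b +466.321ms=3/2b
3) 932.642ms=3b +932.642ms=3b
Σ=6b of 6 (193bpm 6/8) — PASS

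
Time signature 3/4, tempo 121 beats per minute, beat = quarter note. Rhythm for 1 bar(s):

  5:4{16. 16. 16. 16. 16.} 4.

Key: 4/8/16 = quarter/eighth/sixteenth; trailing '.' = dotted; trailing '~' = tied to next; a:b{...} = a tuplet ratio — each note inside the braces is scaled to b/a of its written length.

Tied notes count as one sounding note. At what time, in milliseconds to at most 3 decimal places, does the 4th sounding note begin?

1. 0.0ms @ 0 + 148.76ms (3/10)
2. 148.76ms @ 3/10 + 148.76ms (3/10)
3. 297.521ms @ 3/5 + 148.76ms (3/10)
4. 446.281ms @ 9/10 + 148.76ms (3/10)
5. 595.041ms @ 6/5 + 148.76ms (3/10)
6. 743.802ms @ 3/2 + 743.802ms (3/2)

note 4 onset = 9/10b = 446.281ms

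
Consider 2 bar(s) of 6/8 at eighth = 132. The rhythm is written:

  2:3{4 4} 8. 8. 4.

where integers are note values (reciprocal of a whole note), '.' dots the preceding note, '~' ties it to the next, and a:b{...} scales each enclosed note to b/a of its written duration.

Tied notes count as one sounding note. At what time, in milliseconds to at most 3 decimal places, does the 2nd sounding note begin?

1. 0.0ms @ 0 + 1363.636ms (3)
2. 1363.636ms @ 3 + 1363.636ms (3)
3. 2727.273ms @ 6 + 681.818ms (3/2)
4. 3409.091ms @ 15/2 + 681.818ms (3/2)
5. 4090.909ms @ 9 + 1363.636ms (3)

note 2 onset = 3b = 1363.636ms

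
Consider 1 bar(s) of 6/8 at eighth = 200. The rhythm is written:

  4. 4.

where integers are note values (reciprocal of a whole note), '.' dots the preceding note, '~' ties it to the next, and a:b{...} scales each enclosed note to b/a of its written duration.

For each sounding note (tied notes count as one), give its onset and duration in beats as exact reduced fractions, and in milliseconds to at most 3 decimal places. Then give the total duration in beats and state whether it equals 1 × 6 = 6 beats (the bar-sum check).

1) 0.0ms=0b +900.0ms=3b
2) 900.0ms=3b +900.0ms=3b
Σ=6b of 6 (200bpm 6/8) — PASS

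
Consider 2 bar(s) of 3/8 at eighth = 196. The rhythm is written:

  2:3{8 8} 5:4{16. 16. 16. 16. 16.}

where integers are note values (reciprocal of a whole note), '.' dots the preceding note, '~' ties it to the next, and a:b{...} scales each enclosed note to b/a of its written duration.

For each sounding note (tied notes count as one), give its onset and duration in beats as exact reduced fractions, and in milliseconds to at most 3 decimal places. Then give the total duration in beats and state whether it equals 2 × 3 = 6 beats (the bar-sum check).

1) 0.0ms=0b +459.184ms=3/2b
2) 459.184ms=3/2b +459.184ms=3/2b
3) 918.367ms=3b +183.673ms=3/5b
4) 1102.041ms=18/5b +183.673ms=3/5b
5) 1285.714ms=21/5b +183.673ms=3/5b
6) 1469.388ms=24/5b +183.673ms=3/5b
7) 1653.061ms=27/5b +183.673ms=3/5b
Σ=6b of 6 (196bpm 3/8) — PASS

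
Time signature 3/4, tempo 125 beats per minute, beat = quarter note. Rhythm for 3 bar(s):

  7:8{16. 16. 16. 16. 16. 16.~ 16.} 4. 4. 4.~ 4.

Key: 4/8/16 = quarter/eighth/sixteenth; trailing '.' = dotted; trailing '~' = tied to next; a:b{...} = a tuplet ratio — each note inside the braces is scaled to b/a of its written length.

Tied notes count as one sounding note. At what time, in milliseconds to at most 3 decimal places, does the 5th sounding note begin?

1. 0.0ms @ 0 + 205.714ms (3/7)
2. 205.714ms @ 3/7 + 205.714ms (3/7)
3. 411.429ms @ 6/7 + 205.714ms (3/7)
4. 617.143ms @ 9/7 + 205.714ms (3/7)
5. 822.857ms @ 12/7 + 205.714ms (3/7)
6. 1028.571ms @ 15/7 + 411.429ms (6/7)
7. 1440.0ms @ 3 + 720.0ms (3/2)
8. 2160.0ms @ 9/2 + 720.0ms (3/2)
9. 2880.0ms @ 6 + 1440.0ms (3)

note 5 onset = 12/7b = 822.857ms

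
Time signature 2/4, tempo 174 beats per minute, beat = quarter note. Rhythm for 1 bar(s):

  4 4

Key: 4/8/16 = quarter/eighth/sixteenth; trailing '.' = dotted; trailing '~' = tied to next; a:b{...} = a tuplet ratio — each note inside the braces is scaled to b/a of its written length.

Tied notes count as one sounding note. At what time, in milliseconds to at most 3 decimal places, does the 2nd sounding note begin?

note 2 onset = 1b = 344.828ms

1. 0.0ms @ 0 + 344.828ms (1)
2. 344.828ms @ 1 + 344.828ms (1)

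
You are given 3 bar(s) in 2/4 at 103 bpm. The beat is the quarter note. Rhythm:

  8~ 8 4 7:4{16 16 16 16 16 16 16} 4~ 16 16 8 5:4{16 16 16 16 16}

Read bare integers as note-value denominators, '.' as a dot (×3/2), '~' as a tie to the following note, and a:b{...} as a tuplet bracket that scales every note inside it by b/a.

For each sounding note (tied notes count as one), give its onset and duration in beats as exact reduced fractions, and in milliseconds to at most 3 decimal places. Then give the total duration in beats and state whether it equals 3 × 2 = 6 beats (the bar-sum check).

1) 0.0ms=0b +582.524ms=1b
2) 582.524ms=1b +582.524ms=1b
3) 1165.049ms=2b +83.218ms=1/7b
4) 1248.266ms=15/7b +83.218ms=1/7b
5) 1331.484ms=16/7b +83.218ms=1/7b
6) 1414.702ms=17/7b +83.218ms=1/7b
7) 1497.92ms=18/7b +83.218ms=1/7b
8) 1581.137ms=19/7b +83.218ms=1/7b
9) 1664.355ms=20/7b +83.218ms=1/7b
10) 1747.573ms=3b +728.155ms=5/4b
11) 2475.728ms=17/4b +145.631ms=1/4b
12) 2621.359ms=9/2b +291.262ms=1/2b
13) 2912.621ms=5b +116.505ms=1/5b
14) 3029.126ms=26/5b +116.505ms=1/5b
15) 3145.631ms=27/5b +116.505ms=1/5b
16) 3262.136ms=28/5b +116.505ms=1/5b
17) 3378.641ms=29/5b +116.505ms=1/5b
Σ=6b of 6 (103bpm 2/4) — PASS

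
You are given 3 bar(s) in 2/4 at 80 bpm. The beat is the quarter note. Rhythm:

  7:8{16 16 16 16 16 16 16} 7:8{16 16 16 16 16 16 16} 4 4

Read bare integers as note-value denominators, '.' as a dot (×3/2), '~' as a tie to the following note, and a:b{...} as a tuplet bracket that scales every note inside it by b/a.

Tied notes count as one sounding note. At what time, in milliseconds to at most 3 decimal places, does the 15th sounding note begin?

note 15 onset = 4b = 3000.0ms

1. 0.0ms @ 0 + 214.286ms (2/7)
2. 214.286ms @ 2/7 + 214.286ms (2/7)
3. 428.571ms @ 4/7 + 214.286ms (2/7)
4. 642.857ms @ 6/7 + 214.286ms (2/7)
5. 857.143ms @ 8/7 + 214.286ms (2/7)
6. 1071.429ms @ 10/7 + 214.286ms (2/7)
7. 1285.714ms @ 12/7 + 214.286ms (2/7)
8. 1500.0ms @ 2 + 214.286ms (2/7)
9. 1714.286ms @ 16/7 + 214.286ms (2/7)
10. 1928.571ms @ 18/7 + 214.286ms (2/7)
11. 2142.857ms @ 20/7 + 214.286ms (2/7)
12. 2357.143ms @ 22/7 + 214.286ms (2/7)
13. 2571.429ms @ 24/7 + 214.286ms (2/7)
14. 2785.714ms @ 26/7 + 214.286ms (2/7)
15. 3000.0ms @ 4 + 750.0ms (1)
16. 3750.0ms @ 5 + 750.0ms (1)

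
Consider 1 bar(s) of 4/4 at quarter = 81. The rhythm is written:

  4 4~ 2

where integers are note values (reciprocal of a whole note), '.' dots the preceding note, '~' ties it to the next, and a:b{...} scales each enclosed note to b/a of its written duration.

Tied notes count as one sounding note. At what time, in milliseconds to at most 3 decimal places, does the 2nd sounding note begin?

note 2 onset = 1b = 740.741ms

1. 0.0ms @ 0 + 740.741ms (1)
2. 740.741ms @ 1 + 2222.222ms (3)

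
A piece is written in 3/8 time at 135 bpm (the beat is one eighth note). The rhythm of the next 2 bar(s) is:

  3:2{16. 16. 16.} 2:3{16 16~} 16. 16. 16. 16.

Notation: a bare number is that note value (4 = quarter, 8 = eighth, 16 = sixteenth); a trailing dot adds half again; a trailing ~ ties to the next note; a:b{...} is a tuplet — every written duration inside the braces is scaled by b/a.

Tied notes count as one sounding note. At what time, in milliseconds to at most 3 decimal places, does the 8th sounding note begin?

1. 0.0ms @ 0 + 222.222ms (1/2)
2. 222.222ms @ 1/2 + 222.222ms (1/2)
3. 444.444ms @ 1 + 222.222ms (1/2)
4. 666.667ms @ 3/2 + 333.333ms (3/4)
5. 1000.0ms @ 9/4 + 666.667ms (3/2)
6. 1666.667ms @ 15/4 + 333.333ms (3/4)
7. 2000.0ms @ 9/2 + 333.333ms (3/4)
8. 2333.333ms @ 21/4 + 333.333ms (3/4)

note 8 onset = 21/4b = 2333.333ms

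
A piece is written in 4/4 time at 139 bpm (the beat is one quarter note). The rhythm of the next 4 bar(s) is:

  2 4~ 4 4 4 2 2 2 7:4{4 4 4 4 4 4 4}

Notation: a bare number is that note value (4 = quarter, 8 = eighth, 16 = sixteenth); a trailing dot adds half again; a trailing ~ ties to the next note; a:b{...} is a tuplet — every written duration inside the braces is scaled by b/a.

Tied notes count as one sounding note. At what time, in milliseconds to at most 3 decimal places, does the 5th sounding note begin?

1. 0.0ms @ 0 + 863.309ms (2)
2. 863.309ms @ 2 + 863.309ms (2)
3. 1726.619ms @ 4 + 431.655ms (1)
4. 2158.273ms @ 5 + 431.655ms (1)
5. 2589.928ms @ 6 + 863.309ms (2)
6. 3453.237ms @ 8 + 863.309ms (2)
7. 4316.547ms @ 10 + 863.309ms (2)
8. 5179.856ms @ 12 + 246.66ms (4/7)
9. 5426.516ms @ 88/7 + 246.66ms (4/7)
10. 5673.176ms @ 92/7 + 246.66ms (4/7)
11. 5919.836ms @ 96/7 + 246.66ms (4/7)
12. 6166.495ms @ 100/7 + 246.66ms (4/7)
13. 6413.155ms @ 104/7 + 246.66ms (4/7)
14. 6659.815ms @ 108/7 + 246.66ms (4/7)

note 5 onset = 6b = 2589.928ms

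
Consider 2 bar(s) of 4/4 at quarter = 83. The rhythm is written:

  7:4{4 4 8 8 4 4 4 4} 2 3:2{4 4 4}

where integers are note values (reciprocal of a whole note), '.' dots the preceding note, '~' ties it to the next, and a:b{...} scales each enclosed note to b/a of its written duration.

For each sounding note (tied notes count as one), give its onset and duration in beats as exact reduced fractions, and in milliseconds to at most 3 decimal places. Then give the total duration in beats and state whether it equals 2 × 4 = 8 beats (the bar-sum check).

1) 0.0ms=0b +413.081ms=4/7b
2) 413.081ms=4/7b +413.081ms=4/7b
3) 826.162ms=8/7b +206.54ms=2/7b
4) 1032.702ms=10/7b +206.54ms=2/7b
5) 1239.243ms=12/7b +413.081ms=4/7b
6) 1652.324ms=16/7b +413.081ms=4/7b
7) 2065.404ms=20/7b +413.081ms=4/7b
8) 2478.485ms=24/7b +413.081ms=4/7b
9) 2891.566ms=4b +1445.783ms=2b
10) 4337.349ms=6b +481.928ms=2/3b
11) 4819.277ms=20/3b +481.928ms=2/3b
12) 5301.205ms=22/3b +481.928ms=2/3b
Σ=8b of 8 (83bpm 4/4) — PASS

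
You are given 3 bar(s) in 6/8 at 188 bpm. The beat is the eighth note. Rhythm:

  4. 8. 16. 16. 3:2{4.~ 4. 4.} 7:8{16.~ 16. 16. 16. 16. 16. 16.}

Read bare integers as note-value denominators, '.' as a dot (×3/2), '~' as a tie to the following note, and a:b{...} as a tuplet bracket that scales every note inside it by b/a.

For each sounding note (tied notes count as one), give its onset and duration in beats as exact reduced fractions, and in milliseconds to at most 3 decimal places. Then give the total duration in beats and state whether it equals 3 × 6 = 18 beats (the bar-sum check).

1) 0.0ms=0b +957.447ms=3b
2) 957.447ms=3b +478.723ms=3/2b
3) 1436.17ms=9/2b +239.362ms=3/4b
4) 1675.532ms=21/4b +239.362ms=3/4b
5) 1914.894ms=6b +1276.596ms=4b
6) 3191.489ms=10b +638.298ms=2b
7) 3829.787ms=12b +547.112ms=12/7b
8) 4376.9ms=96/7b +273.556ms=6/7b
9) 4650.456ms=102/7b +273.556ms=6/7b
10) 4924.012ms=108/7b +273.556ms=6/7b
11) 5197.568ms=114/7b +273.556ms=6/7b
12) 5471.125ms=120/7b +273.556ms=6/7b
Σ=18b of 18 (188bpm 6/8) — PASS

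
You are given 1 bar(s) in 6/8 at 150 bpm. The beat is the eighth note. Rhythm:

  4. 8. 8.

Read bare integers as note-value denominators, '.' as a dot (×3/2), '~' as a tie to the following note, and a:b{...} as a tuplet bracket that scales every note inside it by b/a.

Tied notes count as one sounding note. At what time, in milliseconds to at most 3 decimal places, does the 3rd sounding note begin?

note 3 onset = 9/2b = 1800.0ms

1. 0.0ms @ 0 + 1200.0ms (3)
2. 1200.0ms @ 3 + 600.0ms (3/2)
3. 1800.0ms @ 9/2 + 600.0ms (3/2)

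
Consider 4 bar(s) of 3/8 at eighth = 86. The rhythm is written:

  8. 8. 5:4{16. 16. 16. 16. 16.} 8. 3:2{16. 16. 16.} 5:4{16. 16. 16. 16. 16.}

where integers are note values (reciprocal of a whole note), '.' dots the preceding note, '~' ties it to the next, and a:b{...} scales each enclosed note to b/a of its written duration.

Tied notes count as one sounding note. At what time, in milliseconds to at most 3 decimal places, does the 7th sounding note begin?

note 7 onset = 27/5b = 3767.442ms

1. 0.0ms @ 0 + 1046.512ms (3/2)
2. 1046.512ms @ 3/2 + 1046.512ms (3/2)
3. 2093.023ms @ 3 + 418.605ms (3/5)
4. 2511.628ms @ 18/5 + 418.605ms (3/5)
5. 2930.233ms @ 21/5 + 418.605ms (3/5)
6. 3348.837ms @ 24/5 + 418.605ms (3/5)
7. 3767.442ms @ 27/5 + 418.605ms (3/5)
8. 4186.047ms @ 6 + 1046.512ms (3/2)
9. 5232.558ms @ 15/2 + 348.837ms (1/2)
10. 5581.395ms @ 8 + 348.837ms (1/2)
11. 5930.233ms @ 17/2 + 348.837ms (1/2)
12. 6279.07ms @ 9 + 418.605ms (3/5)
13. 6697.674ms @ 48/5 + 418.605ms (3/5)
14. 7116.279ms @ 51/5 + 418.605ms (3/5)
15. 7534.884ms @ 54/5 + 418.605ms (3/5)
16. 7953.488ms @ 57/5 + 418.605ms (3/5)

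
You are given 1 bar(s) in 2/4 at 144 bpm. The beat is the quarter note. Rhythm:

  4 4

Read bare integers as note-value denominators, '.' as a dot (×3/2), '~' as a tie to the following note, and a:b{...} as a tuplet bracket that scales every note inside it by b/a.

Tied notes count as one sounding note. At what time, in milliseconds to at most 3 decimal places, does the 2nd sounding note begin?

note 2 onset = 1b = 416.667ms

1. 0.0ms @ 0 + 416.667ms (1)
2. 416.667ms @ 1 + 416.667ms (1)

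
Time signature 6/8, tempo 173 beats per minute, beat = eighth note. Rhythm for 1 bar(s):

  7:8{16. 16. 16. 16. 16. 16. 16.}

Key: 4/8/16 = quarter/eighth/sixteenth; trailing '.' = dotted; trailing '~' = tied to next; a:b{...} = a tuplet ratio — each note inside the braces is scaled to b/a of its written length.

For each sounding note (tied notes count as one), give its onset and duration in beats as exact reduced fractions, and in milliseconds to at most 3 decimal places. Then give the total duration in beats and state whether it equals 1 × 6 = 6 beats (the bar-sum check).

1) 0.0ms=0b +297.275ms=6/7b
2) 297.275ms=6/7b +297.275ms=6/7b
3) 594.55ms=12/7b +297.275ms=6/7b
4) 891.825ms=18/7b +297.275ms=6/7b
5) 1189.1ms=24/7b +297.275ms=6/7b
6) 1486.375ms=30/7b +297.275ms=6/7b
7) 1783.65ms=36/7b +297.275ms=6/7b
Σ=6b of 6 (173bpm 6/8) — PASS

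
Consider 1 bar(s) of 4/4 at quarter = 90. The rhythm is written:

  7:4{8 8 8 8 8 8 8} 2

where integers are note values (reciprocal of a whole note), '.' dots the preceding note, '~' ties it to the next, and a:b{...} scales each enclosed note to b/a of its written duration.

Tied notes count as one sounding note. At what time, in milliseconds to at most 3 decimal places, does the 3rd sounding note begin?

1. 0.0ms @ 0 + 190.476ms (2/7)
2. 190.476ms @ 2/7 + 190.476ms (2/7)
3. 380.952ms @ 4/7 + 190.476ms (2/7)
4. 571.429ms @ 6/7 + 190.476ms (2/7)
5. 761.905ms @ 8/7 + 190.476ms (2/7)
6. 952.381ms @ 10/7 + 190.476ms (2/7)
7. 1142.857ms @ 12/7 + 190.476ms (2/7)
8. 1333.333ms @ 2 + 1333.333ms (2)

note 3 onset = 4/7b = 380.952ms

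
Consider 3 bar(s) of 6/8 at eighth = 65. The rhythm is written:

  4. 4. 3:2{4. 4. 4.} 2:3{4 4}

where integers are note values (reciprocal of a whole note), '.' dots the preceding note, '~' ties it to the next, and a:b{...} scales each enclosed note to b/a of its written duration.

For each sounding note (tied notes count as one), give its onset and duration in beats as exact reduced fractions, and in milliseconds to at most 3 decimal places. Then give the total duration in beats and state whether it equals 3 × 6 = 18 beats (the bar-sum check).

1) 0.0ms=0b +2769.231ms=3b
2) 2769.231ms=3b +2769.231ms=3b
3) 5538.462ms=6b +1846.154ms=2b
4) 7384.615ms=8b +1846.154ms=2b
5) 9230.769ms=10b +1846.154ms=2b
6) 11076.923ms=12b +2769.231ms=3b
7) 13846.154ms=15b +2769.231ms=3b
Σ=18b of 18 (65bpm 6/8) — PASS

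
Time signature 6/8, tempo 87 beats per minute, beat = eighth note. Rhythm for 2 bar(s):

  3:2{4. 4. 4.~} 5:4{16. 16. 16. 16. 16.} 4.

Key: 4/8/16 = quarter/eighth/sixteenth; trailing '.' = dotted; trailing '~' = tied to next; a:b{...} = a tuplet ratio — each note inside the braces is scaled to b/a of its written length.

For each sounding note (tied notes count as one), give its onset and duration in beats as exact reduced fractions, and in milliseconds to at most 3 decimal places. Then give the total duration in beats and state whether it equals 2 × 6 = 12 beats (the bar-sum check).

1) 0.0ms=0b +1379.31ms=2b
2) 1379.31ms=2b +1379.31ms=2b
3) 2758.621ms=4b +1793.103ms=13/5b
4) 4551.724ms=33/5b +413.793ms=3/5b
5) 4965.517ms=36/5b +413.793ms=3/5b
6) 5379.31ms=39/5b +413.793ms=3/5b
7) 5793.103ms=42/5b +413.793ms=3/5b
8) 6206.897ms=9b +2068.966ms=3b
Σ=12b of 12 (87bpm 6/8) — PASS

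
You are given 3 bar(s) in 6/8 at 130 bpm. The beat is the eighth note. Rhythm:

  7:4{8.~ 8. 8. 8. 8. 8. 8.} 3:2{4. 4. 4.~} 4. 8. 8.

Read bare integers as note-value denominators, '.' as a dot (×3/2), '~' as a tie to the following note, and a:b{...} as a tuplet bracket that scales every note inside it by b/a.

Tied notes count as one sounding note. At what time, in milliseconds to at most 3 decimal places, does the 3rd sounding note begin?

note 3 onset = 18/7b = 1186.813ms

1. 0.0ms @ 0 + 791.209ms (12/7)
2. 791.209ms @ 12/7 + 395.604ms (6/7)
3. 1186.813ms @ 18/7 + 395.604ms (6/7)
4. 1582.418ms @ 24/7 + 395.604ms (6/7)
5. 1978.022ms @ 30/7 + 395.604ms (6/7)
6. 2373.626ms @ 36/7 + 395.604ms (6/7)
7. 2769.231ms @ 6 + 923.077ms (2)
8. 3692.308ms @ 8 + 923.077ms (2)
9. 4615.385ms @ 10 + 2307.692ms (5)
10. 6923.077ms @ 15 + 692.308ms (3/2)
11. 7615.385ms @ 33/2 + 692.308ms (3/2)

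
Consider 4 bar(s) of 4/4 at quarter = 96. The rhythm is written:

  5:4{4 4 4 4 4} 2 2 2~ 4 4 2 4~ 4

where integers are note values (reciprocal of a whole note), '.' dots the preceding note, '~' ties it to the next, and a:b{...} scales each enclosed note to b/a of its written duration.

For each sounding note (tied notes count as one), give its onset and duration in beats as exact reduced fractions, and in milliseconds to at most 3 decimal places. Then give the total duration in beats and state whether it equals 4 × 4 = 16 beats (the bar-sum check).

1) 0.0ms=0b +500.0ms=4/5b
2) 500.0ms=4/5b +500.0ms=4/5b
3) 1000.0ms=8/5b +500.0ms=4/5b
4) 1500.0ms=12/5b +500.0ms=4/5b
5) 2000.0ms=16/5b +500.0ms=4/5b
6) 2500.0ms=4b +1250.0ms=2b
7) 3750.0ms=6b +1250.0ms=2b
8) 5000.0ms=8b +1875.0ms=3b
9) 6875.0ms=11b +625.0ms=1b
10) 7500.0ms=12b +1250.0ms=2b
11) 8750.0ms=14b +1250.0ms=2b
Σ=16b of 16 (96bpm 4/4) — PASS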